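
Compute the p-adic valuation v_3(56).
v_3(56) = 0

v_3(n) is the largest exponent k such that 3^k divides n. Factor out: 56 = 3^0 · 56. (Sign doesn't affect v_p.) So v_3(56) = 0.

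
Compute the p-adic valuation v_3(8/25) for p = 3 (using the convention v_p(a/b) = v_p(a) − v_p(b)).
v_3(8/25) = 0

Factor powers of 3 from the numerator and denominator of the reduced fraction: 8 = 3^0 · 8 and 25 = 3^0 · 25. Apply v_p(a/b) = v_p(a) − v_p(b): v_3(8/25) = 0 − 0 = 0.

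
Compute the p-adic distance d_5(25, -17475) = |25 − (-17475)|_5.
d_5(25, -17475) = 1/625

Step 1 — x − y = 25 − (-17475) = 17500. Step 2 — v_5(17500) = 4 (factor: 17500 = (5^4 · 28); the sign does not affect v_p). Step 3 — |x − y|_5 = 5^{-4} = 1/625.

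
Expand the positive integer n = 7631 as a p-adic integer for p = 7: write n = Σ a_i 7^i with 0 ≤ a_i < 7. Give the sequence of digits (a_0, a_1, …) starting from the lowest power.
(a_0, a_1, …) = (1, 5, 1, 1, 3)

Repeated division by 7 gives the digits low-to-high: 7631 = 1 + 5·7^1 + 1·7^2 + 1·7^3 + 3·7^4. Digit sequence: (1, 5, 1, 1, 3).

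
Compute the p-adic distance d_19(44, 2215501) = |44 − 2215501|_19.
d_19(44, 2215501) = 1/130321

Step 1 — x − y = 44 − 2215501 = -2215457. Step 2 — v_19(-2215457) = 4 (factor: -2215457 = −(19^4 · 17); the sign does not affect v_p). Step 3 — |x − y|_19 = 19^{-4} = 1/130321.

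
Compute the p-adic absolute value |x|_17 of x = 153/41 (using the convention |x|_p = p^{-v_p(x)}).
|153/41|_17 = 1/17

Step 1 — compute v_17(x) by factoring powers of 17 out of the numerator and denominator: v_17(153/41) = 1. Step 2 — apply |x|_p = p^{-v_p(x)} = 17^{-1} = 1/17.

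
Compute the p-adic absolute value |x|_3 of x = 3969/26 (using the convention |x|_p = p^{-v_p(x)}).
|3969/26|_3 = 1/81

Step 1 — compute v_3(x) by factoring powers of 3 out of the numerator and denominator: v_3(3969/26) = 4. Step 2 — apply |x|_p = p^{-v_p(x)} = 3^{-4} = 1/81.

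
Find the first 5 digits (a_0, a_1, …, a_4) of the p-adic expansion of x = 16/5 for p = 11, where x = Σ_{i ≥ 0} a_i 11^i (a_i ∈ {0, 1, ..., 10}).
(a_0, …, a_4) = (1, 9, 8, 8, 8)

v_11(16/5) = 0 (numerator and denominator both coprime to 11), so x ∈ ℤ_11^×. Compute digits iteratively via a_i = x_i mod 11, x_{i+1} = (x_i − a_i)/11, with x_0 = x:
  x_0 = 16/5;  a_0 = 1;  x_1 = (x_0 − 1)/11 = 1/5
  x_1 = 1/5;  a_1 = 9;  x_2 = (x_1 − 9)/11 = -4/5
  x_2 = -4/5;  a_2 = 8;  x_3 = (x_2 − 8)/11 = -4/5
  x_3 = -4/5;  a_3 = 8;  x_4 = (x_3 − 8)/11 = -4/5
  x_4 = -4/5;  a_4 = 8;  x_5 = (x_4 − 8)/11 = -4/5
Digits: (1, 9, 8, 8, 8).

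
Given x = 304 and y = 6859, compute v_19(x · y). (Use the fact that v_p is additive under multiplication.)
v_19(2085136) = 4

v_p(x) = 1 (factor: 304 = 19^1 · 16); v_p(y) = 3 (factor: 6859 = 19^3 · 1). Additivity: v_p(xy) = v_p(x) + v_p(y) = 1 + 3 = 4. (Direct check: xy = 2085136 = 19^4 · (16).)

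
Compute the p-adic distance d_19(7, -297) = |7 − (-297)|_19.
d_19(7, -297) = 1/19

Step 1 — x − y = 7 − (-297) = 304. Step 2 — v_19(304) = 1 (factor: 304 = (19^1 · 16); the sign does not affect v_p). Step 3 — |x − y|_19 = 19^{-1} = 1/19.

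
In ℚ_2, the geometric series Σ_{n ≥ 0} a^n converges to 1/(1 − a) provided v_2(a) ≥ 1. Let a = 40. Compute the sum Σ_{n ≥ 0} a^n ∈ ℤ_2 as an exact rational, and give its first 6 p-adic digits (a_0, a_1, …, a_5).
Σ a^n = 1/(1 − a) = -1/39;  first 6 digits = (1, 0, 0, 1, 0, 1)

v_2(a) = 3 ≥ 1, so the series converges in ℤ_2 to 1/(1 − a) = 1/(1 − 40) = -1/39. Expand this rational in ℤ_2: compute digits iteratively via d_i = x_i mod 2, x_{i+1} = (x_i − d_i)/2. The first 6 digits are (1, 0, 0, 1, 0, 1).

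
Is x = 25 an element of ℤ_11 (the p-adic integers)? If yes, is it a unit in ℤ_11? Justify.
x ∈ ℤ_11^× (unit); v_11(x) = 0

ℤ_11 = {x ∈ ℚ_11 : v_11(x) ≥ 0} and ℤ_11^× = {x ∈ ℤ_11 : v_11(x) = 0}. Here v_11(25) = v_11(num) − v_11(den) = 0; compare against these criteria.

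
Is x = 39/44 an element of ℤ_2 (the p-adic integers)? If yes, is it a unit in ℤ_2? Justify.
x ∉ ℤ_2 (v_2(x) = -2 < 0)

ℤ_2 = {x ∈ ℚ_2 : v_2(x) ≥ 0} and ℤ_2^× = {x ∈ ℤ_2 : v_2(x) = 0}. Here v_2(39/44) = v_2(num) − v_2(den) = -2; compare against these criteria.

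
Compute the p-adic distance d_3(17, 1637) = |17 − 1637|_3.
d_3(17, 1637) = 1/81

Step 1 — x − y = 17 − 1637 = -1620. Step 2 — v_3(-1620) = 4 (factor: -1620 = −(3^4 · 20); the sign does not affect v_p). Step 3 — |x − y|_3 = 3^{-4} = 1/81.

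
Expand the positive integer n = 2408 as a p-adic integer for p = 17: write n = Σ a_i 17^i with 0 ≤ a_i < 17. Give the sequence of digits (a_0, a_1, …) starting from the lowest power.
(a_0, a_1, …) = (11, 5, 8)

Repeated division by 17 gives the digits low-to-high: 2408 = 11 + 5·17^1 + 8·17^2. Digit sequence: (11, 5, 8).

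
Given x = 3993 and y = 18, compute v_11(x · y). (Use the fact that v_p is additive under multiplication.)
v_11(71874) = 3

v_p(x) = 3 (factor: 3993 = 11^3 · 3); v_p(y) = 0 (factor: 18 = 11^0 · 18). Additivity: v_p(xy) = v_p(x) + v_p(y) = 3 + 0 = 3. (Direct check: xy = 71874 = 11^3 · (54).)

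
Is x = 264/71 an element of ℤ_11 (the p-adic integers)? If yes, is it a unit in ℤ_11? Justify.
x ∈ ℤ_11 but not a unit; v_11(x) = 1 > 0

ℤ_11 = {x ∈ ℚ_11 : v_11(x) ≥ 0} and ℤ_11^× = {x ∈ ℤ_11 : v_11(x) = 0}. Here v_11(264/71) = v_11(num) − v_11(den) = 1; compare against these criteria.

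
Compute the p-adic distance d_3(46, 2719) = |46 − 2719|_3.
d_3(46, 2719) = 1/243

Step 1 — x − y = 46 − 2719 = -2673. Step 2 — v_3(-2673) = 5 (factor: -2673 = −(3^5 · 11); the sign does not affect v_p). Step 3 — |x − y|_3 = 3^{-5} = 1/243.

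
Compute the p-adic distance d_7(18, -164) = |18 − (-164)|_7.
d_7(18, -164) = 1/7

Step 1 — x − y = 18 − (-164) = 182. Step 2 — v_7(182) = 1 (factor: 182 = (7^1 · 26); the sign does not affect v_p). Step 3 — |x − y|_7 = 7^{-1} = 1/7.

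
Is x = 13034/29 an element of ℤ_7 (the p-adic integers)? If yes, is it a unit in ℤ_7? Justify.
x ∈ ℤ_7 but not a unit; v_7(x) = 3 > 0

ℤ_7 = {x ∈ ℚ_7 : v_7(x) ≥ 0} and ℤ_7^× = {x ∈ ℤ_7 : v_7(x) = 0}. Here v_7(13034/29) = v_7(num) − v_7(den) = 3; compare against these criteria.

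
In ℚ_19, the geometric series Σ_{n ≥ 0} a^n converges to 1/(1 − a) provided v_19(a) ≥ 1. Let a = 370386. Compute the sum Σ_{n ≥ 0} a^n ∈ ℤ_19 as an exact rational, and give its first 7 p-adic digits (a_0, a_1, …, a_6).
Σ a^n = 1/(1 − a) = -1/370385;  first 7 digits = (1, 0, 0, 16, 2, 0, 9)

v_19(a) = 3 ≥ 1, so the series converges in ℤ_19 to 1/(1 − a) = 1/(1 − 370386) = -1/370385. Expand this rational in ℤ_19: compute digits iteratively via d_i = x_i mod 19, x_{i+1} = (x_i − d_i)/19. The first 7 digits are (1, 0, 0, 16, 2, 0, 9).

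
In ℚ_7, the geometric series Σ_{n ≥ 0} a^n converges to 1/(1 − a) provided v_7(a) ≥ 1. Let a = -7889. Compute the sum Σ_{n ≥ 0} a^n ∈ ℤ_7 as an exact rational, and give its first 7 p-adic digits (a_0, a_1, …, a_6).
Σ a^n = 1/(1 − a) = 1/7890;  first 7 digits = (1, 0, 0, 5, 3, 6, 3)

v_7(a) = 3 ≥ 1, so the series converges in ℤ_7 to 1/(1 − a) = 1/(1 − (-7889)) = 1/7890. Expand this rational in ℤ_7: compute digits iteratively via d_i = x_i mod 7, x_{i+1} = (x_i − d_i)/7. The first 7 digits are (1, 0, 0, 5, 3, 6, 3).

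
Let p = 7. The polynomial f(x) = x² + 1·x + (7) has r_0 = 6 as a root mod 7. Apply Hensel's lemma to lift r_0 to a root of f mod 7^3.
r_2 = 55 (mod 343)

Hensel: r_{i+1} = r_i − f(r_i)·(f′(r_i))^{-1} mod 7^{i+2}, f′(x) = 2x + 1. Iterate:
  r_0 = 6 (mod 7)
  r_1 = 6 (mod 49)
  r_2 = 55 (mod 343)
Final: r = 55 satisfies f(r) ≡ 0 mod 7^3.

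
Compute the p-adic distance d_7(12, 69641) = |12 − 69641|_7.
d_7(12, 69641) = 1/2401

Step 1 — x − y = 12 − 69641 = -69629. Step 2 — v_7(-69629) = 4 (factor: -69629 = −(7^4 · 29); the sign does not affect v_p). Step 3 — |x − y|_7 = 7^{-4} = 1/2401.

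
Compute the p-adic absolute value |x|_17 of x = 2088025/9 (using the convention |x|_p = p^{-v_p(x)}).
|2088025/9|_17 = 1/83521

Step 1 — compute v_17(x) by factoring powers of 17 out of the numerator and denominator: v_17(2088025/9) = 4. Step 2 — apply |x|_p = p^{-v_p(x)} = 17^{-4} = 1/83521.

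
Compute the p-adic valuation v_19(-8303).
v_19(-8303) = 2

v_19(n) is the largest exponent k such that 19^k divides n. Factor out: -8303 = -19^2 · 23. (Sign doesn't affect v_p.) So v_19(-8303) = 2.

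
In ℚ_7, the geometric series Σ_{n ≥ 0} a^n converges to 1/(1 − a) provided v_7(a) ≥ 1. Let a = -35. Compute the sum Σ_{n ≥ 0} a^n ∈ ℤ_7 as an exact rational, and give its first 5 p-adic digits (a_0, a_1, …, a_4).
Σ a^n = 1/(1 − a) = 1/36;  first 5 digits = (1, 2, 3, 4, 5)

v_7(a) = 1 ≥ 1, so the series converges in ℤ_7 to 1/(1 − a) = 1/(1 − (-35)) = 1/36. Expand this rational in ℤ_7: compute digits iteratively via d_i = x_i mod 7, x_{i+1} = (x_i − d_i)/7. The first 5 digits are (1, 2, 3, 4, 5).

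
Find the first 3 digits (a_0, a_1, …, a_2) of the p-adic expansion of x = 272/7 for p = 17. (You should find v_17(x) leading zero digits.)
(a_0, …, a_2) = (0, 12, 14)

v_17(272/7) = 1, so a_0 = ... = a_0 = 0. Factor out: x = 17^1 · u with u = 16/7 a unit in ℤ_17. Expand u iteratively via a_{v+i} = u_i mod 17, u_{i+1} = (u_i − a_{v+i})/17:
  u_0 = 16/7;  a_1 = 12;  u_1 = (u_0 − 12)/17 = -4/7
  u_1 = -4/7;  a_2 = 14;  u_2 = (u_1 − 14)/17 = -6/7
Digits: (0, 12, 14).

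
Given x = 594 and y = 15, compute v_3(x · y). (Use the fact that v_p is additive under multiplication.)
v_3(8910) = 4

v_p(x) = 3 (factor: 594 = 3^3 · 22); v_p(y) = 1 (factor: 15 = 3^1 · 5). Additivity: v_p(xy) = v_p(x) + v_p(y) = 3 + 1 = 4. (Direct check: xy = 8910 = 3^4 · (110).)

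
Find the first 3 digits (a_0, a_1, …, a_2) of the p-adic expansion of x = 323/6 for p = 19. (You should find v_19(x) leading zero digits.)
(a_0, …, a_2) = (0, 6, 3)

v_19(323/6) = 1, so a_0 = ... = a_0 = 0. Factor out: x = 19^1 · u with u = 17/6 a unit in ℤ_19. Expand u iteratively via a_{v+i} = u_i mod 19, u_{i+1} = (u_i − a_{v+i})/19:
  u_0 = 17/6;  a_1 = 6;  u_1 = (u_0 − 6)/19 = -1/6
  u_1 = -1/6;  a_2 = 3;  u_2 = (u_1 − 3)/19 = -1/6
Digits: (0, 6, 3).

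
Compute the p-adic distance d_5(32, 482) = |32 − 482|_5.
d_5(32, 482) = 1/25

Step 1 — x − y = 32 − 482 = -450. Step 2 — v_5(-450) = 2 (factor: -450 = −(5^2 · 18); the sign does not affect v_p). Step 3 — |x − y|_5 = 5^{-2} = 1/25.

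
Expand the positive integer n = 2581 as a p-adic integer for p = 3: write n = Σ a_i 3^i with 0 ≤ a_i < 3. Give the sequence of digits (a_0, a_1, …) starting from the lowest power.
(a_0, a_1, …) = (1, 2, 1, 2, 1, 1, 0, 1)

Repeated division by 3 gives the digits low-to-high: 2581 = 1 + 2·3^1 + 1·3^2 + 2·3^3 + 1·3^4 + 1·3^5 + 1·3^7. Digit sequence: (1, 2, 1, 2, 1, 1, 0, 1).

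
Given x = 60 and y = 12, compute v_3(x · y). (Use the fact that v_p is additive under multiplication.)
v_3(720) = 2

v_p(x) = 1 (factor: 60 = 3^1 · 20); v_p(y) = 1 (factor: 12 = 3^1 · 4). Additivity: v_p(xy) = v_p(x) + v_p(y) = 1 + 1 = 2. (Direct check: xy = 720 = 3^2 · (80).)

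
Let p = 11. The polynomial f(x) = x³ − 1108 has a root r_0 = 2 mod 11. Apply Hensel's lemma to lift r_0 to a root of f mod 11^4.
r_3 = 8241 (mod 14641)

Hensel: r_{i+1} = r_i − f(r_i)/f′(r_i) mod 11^{i+2}, where f′(x) = 3x². Iterate:
  r_0 = 2 (mod 11)
  r_1 = 13 (mod 121)
  r_2 = 255 (mod 1331)
  r_3 = 8241 (mod 14641)
Final: r = 8241 with f(r) ≡ 0 mod 11^4.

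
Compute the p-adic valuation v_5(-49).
v_5(-49) = 0

v_5(n) is the largest exponent k such that 5^k divides n. Factor out: -49 = -5^0 · 49. (Sign doesn't affect v_p.) So v_5(-49) = 0.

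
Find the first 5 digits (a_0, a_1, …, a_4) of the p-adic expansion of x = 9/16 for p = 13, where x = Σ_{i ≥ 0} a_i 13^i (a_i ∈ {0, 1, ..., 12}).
(a_0, …, a_4) = (3, 12, 8, 5, 2)

v_13(9/16) = 0 (numerator and denominator both coprime to 13), so x ∈ ℤ_13^×. Compute digits iteratively via a_i = x_i mod 13, x_{i+1} = (x_i − a_i)/13, with x_0 = x:
  x_0 = 9/16;  a_0 = 3;  x_1 = (x_0 − 3)/13 = -3/16
  x_1 = -3/16;  a_1 = 12;  x_2 = (x_1 − 12)/13 = -15/16
  x_2 = -15/16;  a_2 = 8;  x_3 = (x_2 − 8)/13 = -11/16
  x_3 = -11/16;  a_3 = 5;  x_4 = (x_3 − 5)/13 = -7/16
  x_4 = -7/16;  a_4 = 2;  x_5 = (x_4 − 2)/13 = -3/16
Digits: (3, 12, 8, 5, 2).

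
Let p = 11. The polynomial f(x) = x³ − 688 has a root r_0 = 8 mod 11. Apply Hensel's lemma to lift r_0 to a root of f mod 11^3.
r_2 = 382 (mod 1331)

Hensel: r_{i+1} = r_i − f(r_i)/f′(r_i) mod 11^{i+2}, where f′(x) = 3x². Iterate:
  r_0 = 8 (mod 11)
  r_1 = 19 (mod 121)
  r_2 = 382 (mod 1331)
Final: r = 382 with f(r) ≡ 0 mod 11^3.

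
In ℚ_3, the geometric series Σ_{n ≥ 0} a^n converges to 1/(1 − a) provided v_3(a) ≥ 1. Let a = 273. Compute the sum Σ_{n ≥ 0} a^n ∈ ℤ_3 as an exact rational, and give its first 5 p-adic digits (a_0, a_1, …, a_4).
Σ a^n = 1/(1 − a) = -1/272;  first 5 digits = (1, 1, 1, 2, 0)

v_3(a) = 1 ≥ 1, so the series converges in ℤ_3 to 1/(1 − a) = 1/(1 − 273) = -1/272. Expand this rational in ℤ_3: compute digits iteratively via d_i = x_i mod 3, x_{i+1} = (x_i − d_i)/3. The first 5 digits are (1, 1, 1, 2, 0).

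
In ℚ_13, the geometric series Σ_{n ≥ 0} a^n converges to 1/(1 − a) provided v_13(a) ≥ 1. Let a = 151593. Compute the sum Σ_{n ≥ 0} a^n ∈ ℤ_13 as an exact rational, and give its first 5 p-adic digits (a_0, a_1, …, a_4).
Σ a^n = 1/(1 − a) = -1/151592;  first 5 digits = (1, 0, 0, 4, 5)

v_13(a) = 3 ≥ 1, so the series converges in ℤ_13 to 1/(1 − a) = 1/(1 − 151593) = -1/151592. Expand this rational in ℤ_13: compute digits iteratively via d_i = x_i mod 13, x_{i+1} = (x_i − d_i)/13. The first 5 digits are (1, 0, 0, 4, 5).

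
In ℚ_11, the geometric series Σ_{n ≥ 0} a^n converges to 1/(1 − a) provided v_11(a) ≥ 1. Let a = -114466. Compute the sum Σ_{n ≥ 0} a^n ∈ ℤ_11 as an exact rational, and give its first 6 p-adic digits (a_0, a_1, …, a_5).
Σ a^n = 1/(1 − a) = 1/114467;  first 6 digits = (1, 0, 0, 2, 3, 10)

v_11(a) = 3 ≥ 1, so the series converges in ℤ_11 to 1/(1 − a) = 1/(1 − (-114466)) = 1/114467. Expand this rational in ℤ_11: compute digits iteratively via d_i = x_i mod 11, x_{i+1} = (x_i − d_i)/11. The first 6 digits are (1, 0, 0, 2, 3, 10).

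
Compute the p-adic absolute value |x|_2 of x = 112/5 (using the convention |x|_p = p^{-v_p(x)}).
|112/5|_2 = 1/16

Step 1 — compute v_2(x) by factoring powers of 2 out of the numerator and denominator: v_2(112/5) = 4. Step 2 — apply |x|_p = p^{-v_p(x)} = 2^{-4} = 1/16.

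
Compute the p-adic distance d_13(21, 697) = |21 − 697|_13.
d_13(21, 697) = 1/169

Step 1 — x − y = 21 − 697 = -676. Step 2 — v_13(-676) = 2 (factor: -676 = −(13^2 · 4); the sign does not affect v_p). Step 3 — |x − y|_13 = 13^{-2} = 1/169.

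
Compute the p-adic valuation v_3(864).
v_3(864) = 3

v_3(n) is the largest exponent k such that 3^k divides n. Factor out: 864 = 3^3 · 32. (Sign doesn't affect v_p.) So v_3(864) = 3.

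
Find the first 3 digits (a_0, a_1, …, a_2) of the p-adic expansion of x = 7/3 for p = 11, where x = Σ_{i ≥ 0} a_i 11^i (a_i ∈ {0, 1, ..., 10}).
(a_0, …, a_2) = (6, 7, 3)

v_11(7/3) = 0 (numerator and denominator both coprime to 11), so x ∈ ℤ_11^×. Compute digits iteratively via a_i = x_i mod 11, x_{i+1} = (x_i − a_i)/11, with x_0 = x:
  x_0 = 7/3;  a_0 = 6;  x_1 = (x_0 − 6)/11 = -1/3
  x_1 = -1/3;  a_1 = 7;  x_2 = (x_1 − 7)/11 = -2/3
  x_2 = -2/3;  a_2 = 3;  x_3 = (x_2 − 3)/11 = -1/3
Digits: (6, 7, 3).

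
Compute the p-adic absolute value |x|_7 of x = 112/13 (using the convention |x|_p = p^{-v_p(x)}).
|112/13|_7 = 1/7

Step 1 — compute v_7(x) by factoring powers of 7 out of the numerator and denominator: v_7(112/13) = 1. Step 2 — apply |x|_p = p^{-v_p(x)} = 7^{-1} = 1/7.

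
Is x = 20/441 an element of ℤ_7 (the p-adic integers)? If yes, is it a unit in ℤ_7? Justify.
x ∉ ℤ_7 (v_7(x) = -2 < 0)

ℤ_7 = {x ∈ ℚ_7 : v_7(x) ≥ 0} and ℤ_7^× = {x ∈ ℤ_7 : v_7(x) = 0}. Here v_7(20/441) = v_7(num) − v_7(den) = -2; compare against these criteria.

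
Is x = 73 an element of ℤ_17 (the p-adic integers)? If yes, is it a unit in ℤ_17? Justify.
x ∈ ℤ_17^× (unit); v_17(x) = 0

ℤ_17 = {x ∈ ℚ_17 : v_17(x) ≥ 0} and ℤ_17^× = {x ∈ ℤ_17 : v_17(x) = 0}. Here v_17(73) = v_17(num) − v_17(den) = 0; compare against these criteria.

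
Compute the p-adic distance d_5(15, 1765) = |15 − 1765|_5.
d_5(15, 1765) = 1/125

Step 1 — x − y = 15 − 1765 = -1750. Step 2 — v_5(-1750) = 3 (factor: -1750 = −(5^3 · 14); the sign does not affect v_p). Step 3 — |x − y|_5 = 5^{-3} = 1/125.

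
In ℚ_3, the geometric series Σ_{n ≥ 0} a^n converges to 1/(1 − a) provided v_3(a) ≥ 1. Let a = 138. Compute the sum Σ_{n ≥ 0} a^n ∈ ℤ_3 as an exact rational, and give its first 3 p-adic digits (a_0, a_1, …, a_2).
Σ a^n = 1/(1 − a) = -1/137;  first 3 digits = (1, 1, 1)

v_3(a) = 1 ≥ 1, so the series converges in ℤ_3 to 1/(1 − a) = 1/(1 − 138) = -1/137. Expand this rational in ℤ_3: compute digits iteratively via d_i = x_i mod 3, x_{i+1} = (x_i − d_i)/3. The first 3 digits are (1, 1, 1).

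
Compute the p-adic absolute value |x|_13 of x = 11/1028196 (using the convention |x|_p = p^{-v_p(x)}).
|11/1028196|_13 = 28561

Step 1 — compute v_13(x) by factoring powers of 13 out of the numerator and denominator: v_13(11/1028196) = -4. Step 2 — apply |x|_p = p^{-v_p(x)} = 13^{4} = 28561.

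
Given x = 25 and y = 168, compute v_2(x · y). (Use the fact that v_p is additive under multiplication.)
v_2(4200) = 3

v_p(x) = 0 (factor: 25 = 2^0 · 25); v_p(y) = 3 (factor: 168 = 2^3 · 21). Additivity: v_p(xy) = v_p(x) + v_p(y) = 0 + 3 = 3. (Direct check: xy = 4200 = 2^3 · (525).)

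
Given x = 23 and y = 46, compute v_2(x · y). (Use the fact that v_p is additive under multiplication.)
v_2(1058) = 1

v_p(x) = 0 (factor: 23 = 2^0 · 23); v_p(y) = 1 (factor: 46 = 2^1 · 23). Additivity: v_p(xy) = v_p(x) + v_p(y) = 0 + 1 = 1. (Direct check: xy = 1058 = 2^1 · (529).)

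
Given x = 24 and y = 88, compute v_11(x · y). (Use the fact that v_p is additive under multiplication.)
v_11(2112) = 1

v_p(x) = 0 (factor: 24 = 11^0 · 24); v_p(y) = 1 (factor: 88 = 11^1 · 8). Additivity: v_p(xy) = v_p(x) + v_p(y) = 0 + 1 = 1. (Direct check: xy = 2112 = 11^1 · (192).)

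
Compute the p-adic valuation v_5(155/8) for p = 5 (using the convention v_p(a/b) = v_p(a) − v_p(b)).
v_5(155/8) = 1

Factor powers of 5 from the numerator and denominator of the reduced fraction: 155 = 5^1 · 31 and 8 = 5^0 · 8. Apply v_p(a/b) = v_p(a) − v_p(b): v_5(155/8) = 1 − 0 = 1.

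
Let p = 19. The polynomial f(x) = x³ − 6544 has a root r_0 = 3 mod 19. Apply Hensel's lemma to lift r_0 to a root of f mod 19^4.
r_3 = 124415 (mod 130321)

Hensel: r_{i+1} = r_i − f(r_i)/f′(r_i) mod 19^{i+2}, where f′(x) = 3x². Iterate:
  r_0 = 3 (mod 19)
  r_1 = 231 (mod 361)
  r_2 = 953 (mod 6859)
  r_3 = 124415 (mod 130321)
Final: r = 124415 with f(r) ≡ 0 mod 19^4.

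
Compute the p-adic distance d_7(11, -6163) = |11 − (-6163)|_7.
d_7(11, -6163) = 1/343

Step 1 — x − y = 11 − (-6163) = 6174. Step 2 — v_7(6174) = 3 (factor: 6174 = (7^3 · 18); the sign does not affect v_p). Step 3 — |x − y|_7 = 7^{-3} = 1/343.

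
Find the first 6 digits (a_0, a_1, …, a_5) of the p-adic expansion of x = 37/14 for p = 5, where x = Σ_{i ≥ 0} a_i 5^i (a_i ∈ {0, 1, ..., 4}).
(a_0, …, a_5) = (3, 1, 3, 4, 3, 1)

v_5(37/14) = 0 (numerator and denominator both coprime to 5), so x ∈ ℤ_5^×. Compute digits iteratively via a_i = x_i mod 5, x_{i+1} = (x_i − a_i)/5, with x_0 = x:
  x_0 = 37/14;  a_0 = 3;  x_1 = (x_0 − 3)/5 = -1/14
  x_1 = -1/14;  a_1 = 1;  x_2 = (x_1 − 1)/5 = -3/14
  x_2 = -3/14;  a_2 = 3;  x_3 = (x_2 − 3)/5 = -9/14
  x_3 = -9/14;  a_3 = 4;  x_4 = (x_3 − 4)/5 = -13/14
  x_4 = -13/14;  a_4 = 3;  x_5 = (x_4 − 3)/5 = -11/14
  x_5 = -11/14;  a_5 = 1;  x_6 = (x_5 − 1)/5 = -5/14
Digits: (3, 1, 3, 4, 3, 1).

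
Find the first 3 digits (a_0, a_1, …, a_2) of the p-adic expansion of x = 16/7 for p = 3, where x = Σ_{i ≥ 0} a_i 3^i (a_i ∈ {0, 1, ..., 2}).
(a_0, …, a_2) = (1, 0, 1)

v_3(16/7) = 0 (numerator and denominator both coprime to 3), so x ∈ ℤ_3^×. Compute digits iteratively via a_i = x_i mod 3, x_{i+1} = (x_i − a_i)/3, with x_0 = x:
  x_0 = 16/7;  a_0 = 1;  x_1 = (x_0 − 1)/3 = 3/7
  x_1 = 3/7;  a_1 = 0;  x_2 = (x_1 − 0)/3 = 1/7
  x_2 = 1/7;  a_2 = 1;  x_3 = (x_2 − 1)/3 = -2/7
Digits: (1, 0, 1).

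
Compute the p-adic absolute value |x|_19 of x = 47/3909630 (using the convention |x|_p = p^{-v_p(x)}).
|47/3909630|_19 = 130321

Step 1 — compute v_19(x) by factoring powers of 19 out of the numerator and denominator: v_19(47/3909630) = -4. Step 2 — apply |x|_p = p^{-v_p(x)} = 19^{4} = 130321.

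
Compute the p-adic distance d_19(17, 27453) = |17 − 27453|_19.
d_19(17, 27453) = 1/6859

Step 1 — x − y = 17 − 27453 = -27436. Step 2 — v_19(-27436) = 3 (factor: -27436 = −(19^3 · 4); the sign does not affect v_p). Step 3 — |x − y|_19 = 19^{-3} = 1/6859.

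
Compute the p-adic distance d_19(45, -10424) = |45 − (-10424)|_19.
d_19(45, -10424) = 1/361

Step 1 — x − y = 45 − (-10424) = 10469. Step 2 — v_19(10469) = 2 (factor: 10469 = (19^2 · 29); the sign does not affect v_p). Step 3 — |x − y|_19 = 19^{-2} = 1/361.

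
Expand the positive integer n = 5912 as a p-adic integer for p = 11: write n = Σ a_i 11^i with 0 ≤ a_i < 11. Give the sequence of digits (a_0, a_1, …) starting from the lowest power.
(a_0, a_1, …) = (5, 9, 4, 4)

Repeated division by 11 gives the digits low-to-high: 5912 = 5 + 9·11^1 + 4·11^2 + 4·11^3. Digit sequence: (5, 9, 4, 4).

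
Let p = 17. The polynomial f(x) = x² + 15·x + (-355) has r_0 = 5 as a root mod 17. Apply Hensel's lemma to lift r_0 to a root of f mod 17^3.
r_2 = 2385 (mod 4913)

Hensel: r_{i+1} = r_i − f(r_i)·(f′(r_i))^{-1} mod 17^{i+2}, f′(x) = 2x + 15. Iterate:
  r_0 = 5 (mod 17)
  r_1 = 73 (mod 289)
  r_2 = 2385 (mod 4913)
Final: r = 2385 satisfies f(r) ≡ 0 mod 17^3.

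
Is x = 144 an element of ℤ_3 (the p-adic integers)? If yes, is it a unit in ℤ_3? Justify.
x ∈ ℤ_3 but not a unit; v_3(x) = 2 > 0

ℤ_3 = {x ∈ ℚ_3 : v_3(x) ≥ 0} and ℤ_3^× = {x ∈ ℤ_3 : v_3(x) = 0}. Here v_3(144) = v_3(num) − v_3(den) = 2; compare against these criteria.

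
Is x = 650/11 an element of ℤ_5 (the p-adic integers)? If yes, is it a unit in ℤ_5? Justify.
x ∈ ℤ_5 but not a unit; v_5(x) = 2 > 0

ℤ_5 = {x ∈ ℚ_5 : v_5(x) ≥ 0} and ℤ_5^× = {x ∈ ℤ_5 : v_5(x) = 0}. Here v_5(650/11) = v_5(num) − v_5(den) = 2; compare against these criteria.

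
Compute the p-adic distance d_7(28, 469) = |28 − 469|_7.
d_7(28, 469) = 1/49

Step 1 — x − y = 28 − 469 = -441. Step 2 — v_7(-441) = 2 (factor: -441 = −(7^2 · 9); the sign does not affect v_p). Step 3 — |x − y|_7 = 7^{-2} = 1/49.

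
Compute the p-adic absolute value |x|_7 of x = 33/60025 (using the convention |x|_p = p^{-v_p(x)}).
|33/60025|_7 = 2401

Step 1 — compute v_7(x) by factoring powers of 7 out of the numerator and denominator: v_7(33/60025) = -4. Step 2 — apply |x|_p = p^{-v_p(x)} = 7^{4} = 2401.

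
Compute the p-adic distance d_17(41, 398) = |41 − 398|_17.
d_17(41, 398) = 1/17

Step 1 — x − y = 41 − 398 = -357. Step 2 — v_17(-357) = 1 (factor: -357 = −(17^1 · 21); the sign does not affect v_p). Step 3 — |x − y|_17 = 17^{-1} = 1/17.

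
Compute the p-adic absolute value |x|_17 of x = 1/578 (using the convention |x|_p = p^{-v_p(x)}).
|1/578|_17 = 289

Step 1 — compute v_17(x) by factoring powers of 17 out of the numerator and denominator: v_17(1/578) = -2. Step 2 — apply |x|_p = p^{-v_p(x)} = 17^{2} = 289.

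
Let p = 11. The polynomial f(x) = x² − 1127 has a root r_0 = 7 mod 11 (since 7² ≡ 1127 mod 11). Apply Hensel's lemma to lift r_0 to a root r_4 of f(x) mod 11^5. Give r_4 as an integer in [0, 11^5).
r_4 = 121447 (mod 161051)

Hensel's recurrence: r_{i+1} = r_i − f(r_i)·(f′(r_i))^{-1} mod 11^{i+2}, with f′(x) = 2x. Iterate:
  r_0 = 7 (mod 11)
  r_1 = 84 (mod 121)
  r_2 = 326 (mod 1331)
  r_3 = 4319 (mod 14641)
  r_4 = 121447 (mod 161051)
Final: r_4 = 121447, and one checks f(r_4) ≡ 0 mod 11^5.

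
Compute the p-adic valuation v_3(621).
v_3(621) = 3

v_3(n) is the largest exponent k such that 3^k divides n. Factor out: 621 = 3^3 · 23. (Sign doesn't affect v_p.) So v_3(621) = 3.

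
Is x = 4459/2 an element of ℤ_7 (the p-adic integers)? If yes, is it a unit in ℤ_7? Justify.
x ∈ ℤ_7 but not a unit; v_7(x) = 3 > 0

ℤ_7 = {x ∈ ℚ_7 : v_7(x) ≥ 0} and ℤ_7^× = {x ∈ ℤ_7 : v_7(x) = 0}. Here v_7(4459/2) = v_7(num) − v_7(den) = 3; compare against these criteria.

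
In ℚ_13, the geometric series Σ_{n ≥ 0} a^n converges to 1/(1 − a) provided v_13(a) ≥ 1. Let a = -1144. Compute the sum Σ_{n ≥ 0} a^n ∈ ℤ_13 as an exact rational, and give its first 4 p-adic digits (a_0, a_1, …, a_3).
Σ a^n = 1/(1 − a) = 1/1145;  first 4 digits = (1, 3, 2, 11)

v_13(a) = 1 ≥ 1, so the series converges in ℤ_13 to 1/(1 − a) = 1/(1 − (-1144)) = 1/1145. Expand this rational in ℤ_13: compute digits iteratively via d_i = x_i mod 13, x_{i+1} = (x_i − d_i)/13. The first 4 digits are (1, 3, 2, 11).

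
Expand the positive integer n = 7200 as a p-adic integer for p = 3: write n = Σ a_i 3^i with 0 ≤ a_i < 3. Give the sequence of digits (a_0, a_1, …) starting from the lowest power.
(a_0, a_1, …) = (0, 0, 2, 2, 1, 2, 0, 0, 1)

Repeated division by 3 gives the digits low-to-high: 7200 = 2·3^2 + 2·3^3 + 1·3^4 + 2·3^5 + 1·3^8. Digit sequence: (0, 0, 2, 2, 1, 2, 0, 0, 1).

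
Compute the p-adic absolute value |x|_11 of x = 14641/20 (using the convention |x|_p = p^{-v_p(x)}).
|14641/20|_11 = 1/14641

Step 1 — compute v_11(x) by factoring powers of 11 out of the numerator and denominator: v_11(14641/20) = 4. Step 2 — apply |x|_p = p^{-v_p(x)} = 11^{-4} = 1/14641.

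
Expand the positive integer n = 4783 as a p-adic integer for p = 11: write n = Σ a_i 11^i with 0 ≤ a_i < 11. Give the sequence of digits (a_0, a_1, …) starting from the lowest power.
(a_0, a_1, …) = (9, 5, 6, 3)

Repeated division by 11 gives the digits low-to-high: 4783 = 9 + 5·11^1 + 6·11^2 + 3·11^3. Digit sequence: (9, 5, 6, 3).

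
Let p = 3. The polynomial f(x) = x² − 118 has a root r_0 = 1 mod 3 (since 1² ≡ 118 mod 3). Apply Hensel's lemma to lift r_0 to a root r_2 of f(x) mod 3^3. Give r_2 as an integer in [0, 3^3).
r_2 = 19 (mod 27)

Hensel's recurrence: r_{i+1} = r_i − f(r_i)·(f′(r_i))^{-1} mod 3^{i+2}, with f′(x) = 2x. Iterate:
  r_0 = 1 (mod 3)
  r_1 = 1 (mod 9)
  r_2 = 19 (mod 27)
Final: r_2 = 19, and one checks f(r_2) ≡ 0 mod 3^3.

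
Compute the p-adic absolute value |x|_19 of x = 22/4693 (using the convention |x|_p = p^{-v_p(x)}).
|22/4693|_19 = 361

Step 1 — compute v_19(x) by factoring powers of 19 out of the numerator and denominator: v_19(22/4693) = -2. Step 2 — apply |x|_p = p^{-v_p(x)} = 19^{2} = 361.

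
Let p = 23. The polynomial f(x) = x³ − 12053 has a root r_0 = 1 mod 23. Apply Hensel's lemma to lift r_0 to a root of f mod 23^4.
r_3 = 122867 (mod 279841)

Hensel: r_{i+1} = r_i − f(r_i)/f′(r_i) mod 23^{i+2}, where f′(x) = 3x². Iterate:
  r_0 = 1 (mod 23)
  r_1 = 139 (mod 529)
  r_2 = 1197 (mod 12167)
  r_3 = 122867 (mod 279841)
Final: r = 122867 with f(r) ≡ 0 mod 23^4.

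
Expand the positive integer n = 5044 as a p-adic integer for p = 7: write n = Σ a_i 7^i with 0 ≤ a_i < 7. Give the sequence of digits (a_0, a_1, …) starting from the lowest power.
(a_0, a_1, …) = (4, 6, 4, 0, 2)

Repeated division by 7 gives the digits low-to-high: 5044 = 4 + 6·7^1 + 4·7^2 + 2·7^4. Digit sequence: (4, 6, 4, 0, 2).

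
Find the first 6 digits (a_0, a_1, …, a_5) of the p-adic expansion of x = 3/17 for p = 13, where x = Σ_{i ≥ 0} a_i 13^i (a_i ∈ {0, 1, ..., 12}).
(a_0, …, a_5) = (4, 2, 9, 10, 3, 2)

v_13(3/17) = 0 (numerator and denominator both coprime to 13), so x ∈ ℤ_13^×. Compute digits iteratively via a_i = x_i mod 13, x_{i+1} = (x_i − a_i)/13, with x_0 = x:
  x_0 = 3/17;  a_0 = 4;  x_1 = (x_0 − 4)/13 = -5/17
  x_1 = -5/17;  a_1 = 2;  x_2 = (x_1 − 2)/13 = -3/17
  x_2 = -3/17;  a_2 = 9;  x_3 = (x_2 − 9)/13 = -12/17
  x_3 = -12/17;  a_3 = 10;  x_4 = (x_3 − 10)/13 = -14/17
  x_4 = -14/17;  a_4 = 3;  x_5 = (x_4 − 3)/13 = -5/17
  x_5 = -5/17;  a_5 = 2;  x_6 = (x_5 − 2)/13 = -3/17
Digits: (4, 2, 9, 10, 3, 2).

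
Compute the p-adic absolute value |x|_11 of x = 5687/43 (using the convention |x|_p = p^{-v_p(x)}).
|5687/43|_11 = 1/121

Step 1 — compute v_11(x) by factoring powers of 11 out of the numerator and denominator: v_11(5687/43) = 2. Step 2 — apply |x|_p = p^{-v_p(x)} = 11^{-2} = 1/121.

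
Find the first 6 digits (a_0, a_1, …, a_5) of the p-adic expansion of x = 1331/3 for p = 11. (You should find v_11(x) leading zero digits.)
(a_0, …, a_5) = (0, 0, 0, 4, 7, 3)

v_11(1331/3) = 3, so a_0 = ... = a_2 = 0. Factor out: x = 11^3 · u with u = 1/3 a unit in ℤ_11. Expand u iteratively via a_{v+i} = u_i mod 11, u_{i+1} = (u_i − a_{v+i})/11:
  u_0 = 1/3;  a_3 = 4;  u_1 = (u_0 − 4)/11 = -1/3
  u_1 = -1/3;  a_4 = 7;  u_2 = (u_1 − 7)/11 = -2/3
  u_2 = -2/3;  a_5 = 3;  u_3 = (u_2 − 3)/11 = -1/3
Digits: (0, 0, 0, 4, 7, 3).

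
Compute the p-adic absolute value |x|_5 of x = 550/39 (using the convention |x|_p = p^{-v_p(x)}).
|550/39|_5 = 1/25

Step 1 — compute v_5(x) by factoring powers of 5 out of the numerator and denominator: v_5(550/39) = 2. Step 2 — apply |x|_p = p^{-v_p(x)} = 5^{-2} = 1/25.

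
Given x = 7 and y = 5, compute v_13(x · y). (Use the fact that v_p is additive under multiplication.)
v_13(35) = 0

v_p(x) = 0 (factor: 7 = 13^0 · 7); v_p(y) = 0 (factor: 5 = 13^0 · 5). Additivity: v_p(xy) = v_p(x) + v_p(y) = 0 + 0 = 0. (Direct check: xy = 35 = 13^0 · (35).)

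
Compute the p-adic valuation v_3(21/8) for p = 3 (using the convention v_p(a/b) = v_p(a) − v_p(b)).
v_3(21/8) = 1

Factor powers of 3 from the numerator and denominator of the reduced fraction: 21 = 3^1 · 7 and 8 = 3^0 · 8. Apply v_p(a/b) = v_p(a) − v_p(b): v_3(21/8) = 1 − 0 = 1.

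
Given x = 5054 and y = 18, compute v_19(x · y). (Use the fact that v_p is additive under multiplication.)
v_19(90972) = 2

v_p(x) = 2 (factor: 5054 = 19^2 · 14); v_p(y) = 0 (factor: 18 = 19^0 · 18). Additivity: v_p(xy) = v_p(x) + v_p(y) = 2 + 0 = 2. (Direct check: xy = 90972 = 19^2 · (252).)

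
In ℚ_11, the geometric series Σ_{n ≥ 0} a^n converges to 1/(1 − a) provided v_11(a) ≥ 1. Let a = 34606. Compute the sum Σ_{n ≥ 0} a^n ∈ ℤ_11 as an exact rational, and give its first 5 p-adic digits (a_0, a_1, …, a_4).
Σ a^n = 1/(1 − a) = -1/34605;  first 5 digits = (1, 0, 0, 4, 2)

v_11(a) = 3 ≥ 1, so the series converges in ℤ_11 to 1/(1 − a) = 1/(1 − 34606) = -1/34605. Expand this rational in ℤ_11: compute digits iteratively via d_i = x_i mod 11, x_{i+1} = (x_i − d_i)/11. The first 5 digits are (1, 0, 0, 4, 2).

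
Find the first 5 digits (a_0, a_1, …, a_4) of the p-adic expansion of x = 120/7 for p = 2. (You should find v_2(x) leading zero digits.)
(a_0, …, a_4) = (0, 0, 0, 1, 0)

v_2(120/7) = 3, so a_0 = ... = a_2 = 0. Factor out: x = 2^3 · u with u = 15/7 a unit in ℤ_2. Expand u iteratively via a_{v+i} = u_i mod 2, u_{i+1} = (u_i − a_{v+i})/2:
  u_0 = 15/7;  a_3 = 1;  u_1 = (u_0 − 1)/2 = 4/7
  u_1 = 4/7;  a_4 = 0;  u_2 = (u_1 − 0)/2 = 2/7
Digits: (0, 0, 0, 1, 0).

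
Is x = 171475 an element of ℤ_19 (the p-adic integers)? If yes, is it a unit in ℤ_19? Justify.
x ∈ ℤ_19 but not a unit; v_19(x) = 3 > 0

ℤ_19 = {x ∈ ℚ_19 : v_19(x) ≥ 0} and ℤ_19^× = {x ∈ ℤ_19 : v_19(x) = 0}. Here v_19(171475) = v_19(num) − v_19(den) = 3; compare against these criteria.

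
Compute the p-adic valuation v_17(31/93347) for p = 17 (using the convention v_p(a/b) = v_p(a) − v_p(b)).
v_17(31/93347) = -3

Factor powers of 17 from the numerator and denominator of the reduced fraction: 31 = 17^0 · 31 and 93347 = 17^3 · 19. Apply v_p(a/b) = v_p(a) − v_p(b): v_17(31/93347) = 0 − 3 = -3.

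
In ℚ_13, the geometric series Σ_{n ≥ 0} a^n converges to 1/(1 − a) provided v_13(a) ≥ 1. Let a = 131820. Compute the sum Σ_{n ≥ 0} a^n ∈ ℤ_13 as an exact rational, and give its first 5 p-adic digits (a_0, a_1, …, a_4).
Σ a^n = 1/(1 − a) = -1/131819;  first 5 digits = (1, 0, 0, 8, 4)

v_13(a) = 3 ≥ 1, so the series converges in ℤ_13 to 1/(1 − a) = 1/(1 − 131820) = -1/131819. Expand this rational in ℤ_13: compute digits iteratively via d_i = x_i mod 13, x_{i+1} = (x_i − d_i)/13. The first 5 digits are (1, 0, 0, 8, 4).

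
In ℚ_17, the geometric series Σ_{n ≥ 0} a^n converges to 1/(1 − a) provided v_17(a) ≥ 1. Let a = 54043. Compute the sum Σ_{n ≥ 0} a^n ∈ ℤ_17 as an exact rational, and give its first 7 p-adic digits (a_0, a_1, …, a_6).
Σ a^n = 1/(1 − a) = -1/54042;  first 7 digits = (1, 0, 0, 11, 0, 0, 2)

v_17(a) = 3 ≥ 1, so the series converges in ℤ_17 to 1/(1 − a) = 1/(1 − 54043) = -1/54042. Expand this rational in ℤ_17: compute digits iteratively via d_i = x_i mod 17, x_{i+1} = (x_i − d_i)/17. The first 7 digits are (1, 0, 0, 11, 0, 0, 2).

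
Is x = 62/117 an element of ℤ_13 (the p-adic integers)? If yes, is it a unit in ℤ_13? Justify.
x ∉ ℤ_13 (v_13(x) = -1 < 0)

ℤ_13 = {x ∈ ℚ_13 : v_13(x) ≥ 0} and ℤ_13^× = {x ∈ ℤ_13 : v_13(x) = 0}. Here v_13(62/117) = v_13(num) − v_13(den) = -1; compare against these criteria.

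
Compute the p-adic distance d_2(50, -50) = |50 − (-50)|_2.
d_2(50, -50) = 1/4

Step 1 — x − y = 50 − (-50) = 100. Step 2 — v_2(100) = 2 (factor: 100 = (2^2 · 25); the sign does not affect v_p). Step 3 — |x − y|_2 = 2^{-2} = 1/4.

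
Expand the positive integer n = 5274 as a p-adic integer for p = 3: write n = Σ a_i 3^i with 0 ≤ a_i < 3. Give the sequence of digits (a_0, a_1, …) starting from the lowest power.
(a_0, a_1, …) = (0, 0, 1, 0, 2, 0, 1, 2)

Repeated division by 3 gives the digits low-to-high: 5274 = 1·3^2 + 2·3^4 + 1·3^6 + 2·3^7. Digit sequence: (0, 0, 1, 0, 2, 0, 1, 2).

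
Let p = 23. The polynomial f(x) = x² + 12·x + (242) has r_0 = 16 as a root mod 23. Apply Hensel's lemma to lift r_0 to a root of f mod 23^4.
r_3 = 122560 (mod 279841)

Hensel: r_{i+1} = r_i − f(r_i)·(f′(r_i))^{-1} mod 23^{i+2}, f′(x) = 2x + 12. Iterate:
  r_0 = 16 (mod 23)
  r_1 = 361 (mod 529)
  r_2 = 890 (mod 12167)
  r_3 = 122560 (mod 279841)
Final: r = 122560 satisfies f(r) ≡ 0 mod 23^4.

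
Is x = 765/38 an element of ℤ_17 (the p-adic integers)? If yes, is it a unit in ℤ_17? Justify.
x ∈ ℤ_17 but not a unit; v_17(x) = 1 > 0

ℤ_17 = {x ∈ ℚ_17 : v_17(x) ≥ 0} and ℤ_17^× = {x ∈ ℤ_17 : v_17(x) = 0}. Here v_17(765/38) = v_17(num) − v_17(den) = 1; compare against these criteria.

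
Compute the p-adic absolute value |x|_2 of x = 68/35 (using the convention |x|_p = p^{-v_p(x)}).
|68/35|_2 = 1/4

Step 1 — compute v_2(x) by factoring powers of 2 out of the numerator and denominator: v_2(68/35) = 2. Step 2 — apply |x|_p = p^{-v_p(x)} = 2^{-2} = 1/4.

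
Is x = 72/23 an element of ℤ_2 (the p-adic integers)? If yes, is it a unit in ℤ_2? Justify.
x ∈ ℤ_2 but not a unit; v_2(x) = 3 > 0

ℤ_2 = {x ∈ ℚ_2 : v_2(x) ≥ 0} and ℤ_2^× = {x ∈ ℤ_2 : v_2(x) = 0}. Here v_2(72/23) = v_2(num) − v_2(den) = 3; compare against these criteria.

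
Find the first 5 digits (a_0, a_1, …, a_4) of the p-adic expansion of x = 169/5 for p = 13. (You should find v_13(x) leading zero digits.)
(a_0, …, a_4) = (0, 0, 8, 2, 5)

v_13(169/5) = 2, so a_0 = ... = a_1 = 0. Factor out: x = 13^2 · u with u = 1/5 a unit in ℤ_13. Expand u iteratively via a_{v+i} = u_i mod 13, u_{i+1} = (u_i − a_{v+i})/13:
  u_0 = 1/5;  a_2 = 8;  u_1 = (u_0 − 8)/13 = -3/5
  u_1 = -3/5;  a_3 = 2;  u_2 = (u_1 − 2)/13 = -1/5
  u_2 = -1/5;  a_4 = 5;  u_3 = (u_2 − 5)/13 = -2/5
Digits: (0, 0, 8, 2, 5).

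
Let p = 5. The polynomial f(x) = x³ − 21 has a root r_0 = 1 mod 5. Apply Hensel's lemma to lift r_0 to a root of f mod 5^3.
r_2 = 116 (mod 125)

Hensel: r_{i+1} = r_i − f(r_i)/f′(r_i) mod 5^{i+2}, where f′(x) = 3x². Iterate:
  r_0 = 1 (mod 5)
  r_1 = 16 (mod 25)
  r_2 = 116 (mod 125)
Final: r = 116 with f(r) ≡ 0 mod 5^3.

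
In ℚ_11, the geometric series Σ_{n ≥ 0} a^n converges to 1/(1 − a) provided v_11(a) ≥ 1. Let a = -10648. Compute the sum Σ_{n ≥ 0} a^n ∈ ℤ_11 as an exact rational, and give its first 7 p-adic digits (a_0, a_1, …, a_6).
Σ a^n = 1/(1 − a) = 1/10649;  first 7 digits = (1, 0, 0, 3, 10, 10, 8)

v_11(a) = 3 ≥ 1, so the series converges in ℤ_11 to 1/(1 − a) = 1/(1 − (-10648)) = 1/10649. Expand this rational in ℤ_11: compute digits iteratively via d_i = x_i mod 11, x_{i+1} = (x_i − d_i)/11. The first 7 digits are (1, 0, 0, 3, 10, 10, 8).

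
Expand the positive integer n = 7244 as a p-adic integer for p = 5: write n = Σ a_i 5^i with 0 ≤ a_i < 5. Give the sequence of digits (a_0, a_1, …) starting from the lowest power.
(a_0, a_1, …) = (4, 3, 4, 2, 1, 2)

Repeated division by 5 gives the digits low-to-high: 7244 = 4 + 3·5^1 + 4·5^2 + 2·5^3 + 1·5^4 + 2·5^5. Digit sequence: (4, 3, 4, 2, 1, 2).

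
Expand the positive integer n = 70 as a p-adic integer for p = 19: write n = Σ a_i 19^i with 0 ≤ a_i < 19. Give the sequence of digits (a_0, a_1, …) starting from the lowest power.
(a_0, a_1, …) = (13, 3)

Repeated division by 19 gives the digits low-to-high: 70 = 13 + 3·19^1. Digit sequence: (13, 3).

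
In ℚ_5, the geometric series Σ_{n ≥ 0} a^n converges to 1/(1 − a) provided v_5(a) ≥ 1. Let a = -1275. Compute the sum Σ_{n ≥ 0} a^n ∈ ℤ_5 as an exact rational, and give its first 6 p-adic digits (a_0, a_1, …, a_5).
Σ a^n = 1/(1 − a) = 1/1276;  first 6 digits = (1, 0, 4, 4, 3, 4)

v_5(a) = 2 ≥ 1, so the series converges in ℤ_5 to 1/(1 − a) = 1/(1 − (-1275)) = 1/1276. Expand this rational in ℤ_5: compute digits iteratively via d_i = x_i mod 5, x_{i+1} = (x_i − d_i)/5. The first 6 digits are (1, 0, 4, 4, 3, 4).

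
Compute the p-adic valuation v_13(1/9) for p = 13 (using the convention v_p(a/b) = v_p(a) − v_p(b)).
v_13(1/9) = 0

Factor powers of 13 from the numerator and denominator of the reduced fraction: 1 = 13^0 · 1 and 9 = 13^0 · 9. Apply v_p(a/b) = v_p(a) − v_p(b): v_13(1/9) = 0 − 0 = 0.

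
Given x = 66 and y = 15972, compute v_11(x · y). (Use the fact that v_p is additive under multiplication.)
v_11(1054152) = 4

v_p(x) = 1 (factor: 66 = 11^1 · 6); v_p(y) = 3 (factor: 15972 = 11^3 · 12). Additivity: v_p(xy) = v_p(x) + v_p(y) = 1 + 3 = 4. (Direct check: xy = 1054152 = 11^4 · (72).)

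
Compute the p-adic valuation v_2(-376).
v_2(-376) = 3

v_2(n) is the largest exponent k such that 2^k divides n. Factor out: -376 = -2^3 · 47. (Sign doesn't affect v_p.) So v_2(-376) = 3.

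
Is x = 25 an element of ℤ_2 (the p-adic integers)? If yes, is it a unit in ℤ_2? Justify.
x ∈ ℤ_2^× (unit); v_2(x) = 0

ℤ_2 = {x ∈ ℚ_2 : v_2(x) ≥ 0} and ℤ_2^× = {x ∈ ℤ_2 : v_2(x) = 0}. Here v_2(25) = v_2(num) − v_2(den) = 0; compare against these criteria.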